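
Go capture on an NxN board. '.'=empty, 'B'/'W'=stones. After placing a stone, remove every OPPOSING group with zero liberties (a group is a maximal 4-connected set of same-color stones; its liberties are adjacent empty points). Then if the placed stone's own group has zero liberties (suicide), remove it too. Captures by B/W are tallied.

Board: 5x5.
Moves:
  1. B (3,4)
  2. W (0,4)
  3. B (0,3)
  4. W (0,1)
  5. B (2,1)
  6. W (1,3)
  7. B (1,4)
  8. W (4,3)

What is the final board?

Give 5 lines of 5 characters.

Move 1: B@(3,4) -> caps B=0 W=0
Move 2: W@(0,4) -> caps B=0 W=0
Move 3: B@(0,3) -> caps B=0 W=0
Move 4: W@(0,1) -> caps B=0 W=0
Move 5: B@(2,1) -> caps B=0 W=0
Move 6: W@(1,3) -> caps B=0 W=0
Move 7: B@(1,4) -> caps B=1 W=0
Move 8: W@(4,3) -> caps B=1 W=0

Answer: .W.B.
...WB
.B...
....B
...W.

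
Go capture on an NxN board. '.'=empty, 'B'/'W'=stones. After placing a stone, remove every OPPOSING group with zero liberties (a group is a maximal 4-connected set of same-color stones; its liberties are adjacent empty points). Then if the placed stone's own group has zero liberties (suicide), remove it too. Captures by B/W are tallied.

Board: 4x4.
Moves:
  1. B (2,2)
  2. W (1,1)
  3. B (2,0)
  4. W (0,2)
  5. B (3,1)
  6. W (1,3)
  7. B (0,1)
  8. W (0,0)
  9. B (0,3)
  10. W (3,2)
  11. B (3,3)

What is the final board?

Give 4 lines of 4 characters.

Move 1: B@(2,2) -> caps B=0 W=0
Move 2: W@(1,1) -> caps B=0 W=0
Move 3: B@(2,0) -> caps B=0 W=0
Move 4: W@(0,2) -> caps B=0 W=0
Move 5: B@(3,1) -> caps B=0 W=0
Move 6: W@(1,3) -> caps B=0 W=0
Move 7: B@(0,1) -> caps B=0 W=0
Move 8: W@(0,0) -> caps B=0 W=1
Move 9: B@(0,3) -> caps B=0 W=1
Move 10: W@(3,2) -> caps B=0 W=1
Move 11: B@(3,3) -> caps B=1 W=1

Answer: W.W.
.W.W
B.B.
.B.B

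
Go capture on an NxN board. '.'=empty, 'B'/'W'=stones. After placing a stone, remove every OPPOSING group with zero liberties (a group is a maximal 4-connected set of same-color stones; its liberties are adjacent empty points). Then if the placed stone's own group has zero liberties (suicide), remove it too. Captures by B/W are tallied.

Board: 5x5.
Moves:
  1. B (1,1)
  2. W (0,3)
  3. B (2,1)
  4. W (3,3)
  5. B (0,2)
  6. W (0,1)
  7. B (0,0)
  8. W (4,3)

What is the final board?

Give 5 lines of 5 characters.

Move 1: B@(1,1) -> caps B=0 W=0
Move 2: W@(0,3) -> caps B=0 W=0
Move 3: B@(2,1) -> caps B=0 W=0
Move 4: W@(3,3) -> caps B=0 W=0
Move 5: B@(0,2) -> caps B=0 W=0
Move 6: W@(0,1) -> caps B=0 W=0
Move 7: B@(0,0) -> caps B=1 W=0
Move 8: W@(4,3) -> caps B=1 W=0

Answer: B.BW.
.B...
.B...
...W.
...W.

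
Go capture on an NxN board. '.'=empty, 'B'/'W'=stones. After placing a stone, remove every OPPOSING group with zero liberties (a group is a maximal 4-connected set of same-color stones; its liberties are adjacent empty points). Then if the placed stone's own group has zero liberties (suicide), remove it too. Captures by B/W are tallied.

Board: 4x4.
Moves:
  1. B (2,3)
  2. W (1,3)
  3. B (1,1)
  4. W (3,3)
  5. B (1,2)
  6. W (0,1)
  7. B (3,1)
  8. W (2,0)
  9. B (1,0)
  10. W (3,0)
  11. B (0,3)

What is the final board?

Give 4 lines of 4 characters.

Move 1: B@(2,3) -> caps B=0 W=0
Move 2: W@(1,3) -> caps B=0 W=0
Move 3: B@(1,1) -> caps B=0 W=0
Move 4: W@(3,3) -> caps B=0 W=0
Move 5: B@(1,2) -> caps B=0 W=0
Move 6: W@(0,1) -> caps B=0 W=0
Move 7: B@(3,1) -> caps B=0 W=0
Move 8: W@(2,0) -> caps B=0 W=0
Move 9: B@(1,0) -> caps B=0 W=0
Move 10: W@(3,0) -> caps B=0 W=0
Move 11: B@(0,3) -> caps B=1 W=0

Answer: .W.B
BBB.
W..B
WB.W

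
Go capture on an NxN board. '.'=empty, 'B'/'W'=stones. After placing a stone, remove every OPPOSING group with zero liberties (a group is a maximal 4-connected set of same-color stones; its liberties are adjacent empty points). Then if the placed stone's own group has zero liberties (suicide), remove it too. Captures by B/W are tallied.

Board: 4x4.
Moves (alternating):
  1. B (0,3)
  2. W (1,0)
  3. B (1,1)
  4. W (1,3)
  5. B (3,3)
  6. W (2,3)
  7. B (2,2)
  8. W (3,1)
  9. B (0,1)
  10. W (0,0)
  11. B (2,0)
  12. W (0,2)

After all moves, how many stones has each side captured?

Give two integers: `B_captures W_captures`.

Move 1: B@(0,3) -> caps B=0 W=0
Move 2: W@(1,0) -> caps B=0 W=0
Move 3: B@(1,1) -> caps B=0 W=0
Move 4: W@(1,3) -> caps B=0 W=0
Move 5: B@(3,3) -> caps B=0 W=0
Move 6: W@(2,3) -> caps B=0 W=0
Move 7: B@(2,2) -> caps B=0 W=0
Move 8: W@(3,1) -> caps B=0 W=0
Move 9: B@(0,1) -> caps B=0 W=0
Move 10: W@(0,0) -> caps B=0 W=0
Move 11: B@(2,0) -> caps B=2 W=0
Move 12: W@(0,2) -> caps B=2 W=1

Answer: 2 1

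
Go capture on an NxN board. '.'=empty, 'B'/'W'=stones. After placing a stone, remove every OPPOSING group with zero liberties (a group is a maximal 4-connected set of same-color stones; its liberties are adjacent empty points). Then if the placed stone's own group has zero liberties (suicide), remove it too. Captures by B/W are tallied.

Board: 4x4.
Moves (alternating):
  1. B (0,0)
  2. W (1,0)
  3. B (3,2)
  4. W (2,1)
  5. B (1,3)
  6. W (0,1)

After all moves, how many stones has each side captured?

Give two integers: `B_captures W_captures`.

Answer: 0 1

Derivation:
Move 1: B@(0,0) -> caps B=0 W=0
Move 2: W@(1,0) -> caps B=0 W=0
Move 3: B@(3,2) -> caps B=0 W=0
Move 4: W@(2,1) -> caps B=0 W=0
Move 5: B@(1,3) -> caps B=0 W=0
Move 6: W@(0,1) -> caps B=0 W=1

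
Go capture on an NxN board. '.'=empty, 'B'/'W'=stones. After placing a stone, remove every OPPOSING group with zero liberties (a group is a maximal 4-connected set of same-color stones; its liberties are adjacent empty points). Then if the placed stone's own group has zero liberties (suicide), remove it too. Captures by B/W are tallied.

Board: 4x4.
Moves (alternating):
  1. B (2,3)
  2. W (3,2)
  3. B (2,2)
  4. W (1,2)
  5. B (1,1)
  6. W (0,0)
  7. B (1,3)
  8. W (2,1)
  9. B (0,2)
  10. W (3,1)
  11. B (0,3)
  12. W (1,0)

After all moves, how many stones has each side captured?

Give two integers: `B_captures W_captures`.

Move 1: B@(2,3) -> caps B=0 W=0
Move 2: W@(3,2) -> caps B=0 W=0
Move 3: B@(2,2) -> caps B=0 W=0
Move 4: W@(1,2) -> caps B=0 W=0
Move 5: B@(1,1) -> caps B=0 W=0
Move 6: W@(0,0) -> caps B=0 W=0
Move 7: B@(1,3) -> caps B=0 W=0
Move 8: W@(2,1) -> caps B=0 W=0
Move 9: B@(0,2) -> caps B=1 W=0
Move 10: W@(3,1) -> caps B=1 W=0
Move 11: B@(0,3) -> caps B=1 W=0
Move 12: W@(1,0) -> caps B=1 W=0

Answer: 1 0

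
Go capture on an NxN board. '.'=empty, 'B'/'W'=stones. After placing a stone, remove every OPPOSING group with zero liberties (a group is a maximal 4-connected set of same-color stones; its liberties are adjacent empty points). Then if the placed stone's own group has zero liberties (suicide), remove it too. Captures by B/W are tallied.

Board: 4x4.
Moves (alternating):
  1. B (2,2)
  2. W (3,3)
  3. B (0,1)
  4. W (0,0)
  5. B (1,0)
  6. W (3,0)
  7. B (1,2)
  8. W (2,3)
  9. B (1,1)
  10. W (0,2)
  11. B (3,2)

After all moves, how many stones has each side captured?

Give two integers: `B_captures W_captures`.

Answer: 1 0

Derivation:
Move 1: B@(2,2) -> caps B=0 W=0
Move 2: W@(3,3) -> caps B=0 W=0
Move 3: B@(0,1) -> caps B=0 W=0
Move 4: W@(0,0) -> caps B=0 W=0
Move 5: B@(1,0) -> caps B=1 W=0
Move 6: W@(3,0) -> caps B=1 W=0
Move 7: B@(1,2) -> caps B=1 W=0
Move 8: W@(2,3) -> caps B=1 W=0
Move 9: B@(1,1) -> caps B=1 W=0
Move 10: W@(0,2) -> caps B=1 W=0
Move 11: B@(3,2) -> caps B=1 W=0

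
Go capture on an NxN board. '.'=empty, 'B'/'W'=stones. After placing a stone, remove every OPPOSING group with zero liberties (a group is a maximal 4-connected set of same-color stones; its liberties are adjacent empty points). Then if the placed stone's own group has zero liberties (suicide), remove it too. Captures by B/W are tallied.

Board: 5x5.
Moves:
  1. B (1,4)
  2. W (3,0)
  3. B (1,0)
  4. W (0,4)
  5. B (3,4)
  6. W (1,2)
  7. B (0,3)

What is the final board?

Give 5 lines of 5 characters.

Answer: ...B.
B.W.B
.....
W...B
.....

Derivation:
Move 1: B@(1,4) -> caps B=0 W=0
Move 2: W@(3,0) -> caps B=0 W=0
Move 3: B@(1,0) -> caps B=0 W=0
Move 4: W@(0,4) -> caps B=0 W=0
Move 5: B@(3,4) -> caps B=0 W=0
Move 6: W@(1,2) -> caps B=0 W=0
Move 7: B@(0,3) -> caps B=1 W=0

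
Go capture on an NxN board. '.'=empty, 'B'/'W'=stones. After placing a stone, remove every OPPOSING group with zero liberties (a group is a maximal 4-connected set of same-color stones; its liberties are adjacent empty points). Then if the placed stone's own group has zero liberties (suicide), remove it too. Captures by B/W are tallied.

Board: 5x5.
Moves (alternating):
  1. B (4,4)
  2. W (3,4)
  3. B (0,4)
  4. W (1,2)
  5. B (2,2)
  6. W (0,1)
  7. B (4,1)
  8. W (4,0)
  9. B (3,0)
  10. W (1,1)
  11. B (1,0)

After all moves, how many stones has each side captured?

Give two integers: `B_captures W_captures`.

Answer: 1 0

Derivation:
Move 1: B@(4,4) -> caps B=0 W=0
Move 2: W@(3,4) -> caps B=0 W=0
Move 3: B@(0,4) -> caps B=0 W=0
Move 4: W@(1,2) -> caps B=0 W=0
Move 5: B@(2,2) -> caps B=0 W=0
Move 6: W@(0,1) -> caps B=0 W=0
Move 7: B@(4,1) -> caps B=0 W=0
Move 8: W@(4,0) -> caps B=0 W=0
Move 9: B@(3,0) -> caps B=1 W=0
Move 10: W@(1,1) -> caps B=1 W=0
Move 11: B@(1,0) -> caps B=1 W=0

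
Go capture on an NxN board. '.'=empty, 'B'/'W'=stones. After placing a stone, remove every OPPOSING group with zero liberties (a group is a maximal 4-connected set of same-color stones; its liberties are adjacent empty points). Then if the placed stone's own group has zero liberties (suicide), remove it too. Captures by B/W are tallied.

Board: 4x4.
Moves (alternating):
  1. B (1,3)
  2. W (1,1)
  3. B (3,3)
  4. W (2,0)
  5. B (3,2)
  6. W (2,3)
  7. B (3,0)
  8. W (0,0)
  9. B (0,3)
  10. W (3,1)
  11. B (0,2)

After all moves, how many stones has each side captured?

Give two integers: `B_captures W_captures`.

Answer: 0 1

Derivation:
Move 1: B@(1,3) -> caps B=0 W=0
Move 2: W@(1,1) -> caps B=0 W=0
Move 3: B@(3,3) -> caps B=0 W=0
Move 4: W@(2,0) -> caps B=0 W=0
Move 5: B@(3,2) -> caps B=0 W=0
Move 6: W@(2,3) -> caps B=0 W=0
Move 7: B@(3,0) -> caps B=0 W=0
Move 8: W@(0,0) -> caps B=0 W=0
Move 9: B@(0,3) -> caps B=0 W=0
Move 10: W@(3,1) -> caps B=0 W=1
Move 11: B@(0,2) -> caps B=0 W=1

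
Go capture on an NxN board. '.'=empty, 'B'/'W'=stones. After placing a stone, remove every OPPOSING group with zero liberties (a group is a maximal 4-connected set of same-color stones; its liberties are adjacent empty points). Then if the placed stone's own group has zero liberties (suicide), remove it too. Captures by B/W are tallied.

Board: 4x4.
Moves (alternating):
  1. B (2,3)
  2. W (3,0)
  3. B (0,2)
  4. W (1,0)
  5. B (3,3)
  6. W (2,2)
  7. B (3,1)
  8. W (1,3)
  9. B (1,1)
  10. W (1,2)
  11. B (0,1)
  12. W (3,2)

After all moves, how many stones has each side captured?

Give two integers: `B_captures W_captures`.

Move 1: B@(2,3) -> caps B=0 W=0
Move 2: W@(3,0) -> caps B=0 W=0
Move 3: B@(0,2) -> caps B=0 W=0
Move 4: W@(1,0) -> caps B=0 W=0
Move 5: B@(3,3) -> caps B=0 W=0
Move 6: W@(2,2) -> caps B=0 W=0
Move 7: B@(3,1) -> caps B=0 W=0
Move 8: W@(1,3) -> caps B=0 W=0
Move 9: B@(1,1) -> caps B=0 W=0
Move 10: W@(1,2) -> caps B=0 W=0
Move 11: B@(0,1) -> caps B=0 W=0
Move 12: W@(3,2) -> caps B=0 W=2

Answer: 0 2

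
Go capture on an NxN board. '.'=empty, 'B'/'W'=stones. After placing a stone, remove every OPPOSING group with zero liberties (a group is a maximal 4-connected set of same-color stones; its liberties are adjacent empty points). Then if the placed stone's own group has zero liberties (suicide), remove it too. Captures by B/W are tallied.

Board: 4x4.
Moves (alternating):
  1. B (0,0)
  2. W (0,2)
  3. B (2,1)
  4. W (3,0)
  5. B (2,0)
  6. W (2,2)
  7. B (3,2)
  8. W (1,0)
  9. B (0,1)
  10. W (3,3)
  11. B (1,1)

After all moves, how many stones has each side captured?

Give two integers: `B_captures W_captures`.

Move 1: B@(0,0) -> caps B=0 W=0
Move 2: W@(0,2) -> caps B=0 W=0
Move 3: B@(2,1) -> caps B=0 W=0
Move 4: W@(3,0) -> caps B=0 W=0
Move 5: B@(2,0) -> caps B=0 W=0
Move 6: W@(2,2) -> caps B=0 W=0
Move 7: B@(3,2) -> caps B=0 W=0
Move 8: W@(1,0) -> caps B=0 W=0
Move 9: B@(0,1) -> caps B=0 W=0
Move 10: W@(3,3) -> caps B=0 W=0
Move 11: B@(1,1) -> caps B=1 W=0

Answer: 1 0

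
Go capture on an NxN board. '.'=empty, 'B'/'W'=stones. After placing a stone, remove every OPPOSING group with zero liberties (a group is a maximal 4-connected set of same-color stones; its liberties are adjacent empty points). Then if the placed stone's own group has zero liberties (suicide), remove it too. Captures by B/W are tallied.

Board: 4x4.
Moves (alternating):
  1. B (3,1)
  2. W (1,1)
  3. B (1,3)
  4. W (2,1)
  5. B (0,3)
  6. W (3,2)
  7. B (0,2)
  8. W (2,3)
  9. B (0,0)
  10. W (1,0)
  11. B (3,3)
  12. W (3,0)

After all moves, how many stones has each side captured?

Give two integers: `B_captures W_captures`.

Answer: 0 1

Derivation:
Move 1: B@(3,1) -> caps B=0 W=0
Move 2: W@(1,1) -> caps B=0 W=0
Move 3: B@(1,3) -> caps B=0 W=0
Move 4: W@(2,1) -> caps B=0 W=0
Move 5: B@(0,3) -> caps B=0 W=0
Move 6: W@(3,2) -> caps B=0 W=0
Move 7: B@(0,2) -> caps B=0 W=0
Move 8: W@(2,3) -> caps B=0 W=0
Move 9: B@(0,0) -> caps B=0 W=0
Move 10: W@(1,0) -> caps B=0 W=0
Move 11: B@(3,3) -> caps B=0 W=0
Move 12: W@(3,0) -> caps B=0 W=1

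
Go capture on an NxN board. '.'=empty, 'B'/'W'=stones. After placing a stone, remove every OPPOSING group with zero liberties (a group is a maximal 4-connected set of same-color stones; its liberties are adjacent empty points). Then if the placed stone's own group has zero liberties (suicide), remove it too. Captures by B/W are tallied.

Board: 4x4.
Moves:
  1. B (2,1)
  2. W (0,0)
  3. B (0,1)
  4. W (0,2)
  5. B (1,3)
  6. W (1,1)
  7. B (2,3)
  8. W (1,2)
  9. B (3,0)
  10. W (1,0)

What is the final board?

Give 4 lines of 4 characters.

Answer: W.W.
WWWB
.B.B
B...

Derivation:
Move 1: B@(2,1) -> caps B=0 W=0
Move 2: W@(0,0) -> caps B=0 W=0
Move 3: B@(0,1) -> caps B=0 W=0
Move 4: W@(0,2) -> caps B=0 W=0
Move 5: B@(1,3) -> caps B=0 W=0
Move 6: W@(1,1) -> caps B=0 W=1
Move 7: B@(2,3) -> caps B=0 W=1
Move 8: W@(1,2) -> caps B=0 W=1
Move 9: B@(3,0) -> caps B=0 W=1
Move 10: W@(1,0) -> caps B=0 W=1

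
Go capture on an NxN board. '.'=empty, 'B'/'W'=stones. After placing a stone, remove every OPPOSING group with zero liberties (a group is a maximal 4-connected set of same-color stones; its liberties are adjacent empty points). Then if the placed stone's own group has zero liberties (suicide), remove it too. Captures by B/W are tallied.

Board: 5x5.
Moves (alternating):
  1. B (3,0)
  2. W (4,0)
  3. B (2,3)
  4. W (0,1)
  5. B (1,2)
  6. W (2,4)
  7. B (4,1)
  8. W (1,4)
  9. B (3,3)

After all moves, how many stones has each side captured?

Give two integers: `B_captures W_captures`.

Move 1: B@(3,0) -> caps B=0 W=0
Move 2: W@(4,0) -> caps B=0 W=0
Move 3: B@(2,3) -> caps B=0 W=0
Move 4: W@(0,1) -> caps B=0 W=0
Move 5: B@(1,2) -> caps B=0 W=0
Move 6: W@(2,4) -> caps B=0 W=0
Move 7: B@(4,1) -> caps B=1 W=0
Move 8: W@(1,4) -> caps B=1 W=0
Move 9: B@(3,3) -> caps B=1 W=0

Answer: 1 0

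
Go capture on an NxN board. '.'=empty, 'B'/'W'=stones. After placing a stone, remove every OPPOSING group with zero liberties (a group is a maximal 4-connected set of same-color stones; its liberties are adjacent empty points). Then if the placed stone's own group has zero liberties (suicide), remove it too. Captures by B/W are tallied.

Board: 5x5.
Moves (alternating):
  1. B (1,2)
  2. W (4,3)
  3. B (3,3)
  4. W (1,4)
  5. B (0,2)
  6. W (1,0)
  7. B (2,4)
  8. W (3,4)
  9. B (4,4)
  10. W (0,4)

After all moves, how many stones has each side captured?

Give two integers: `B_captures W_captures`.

Answer: 1 0

Derivation:
Move 1: B@(1,2) -> caps B=0 W=0
Move 2: W@(4,3) -> caps B=0 W=0
Move 3: B@(3,3) -> caps B=0 W=0
Move 4: W@(1,4) -> caps B=0 W=0
Move 5: B@(0,2) -> caps B=0 W=0
Move 6: W@(1,0) -> caps B=0 W=0
Move 7: B@(2,4) -> caps B=0 W=0
Move 8: W@(3,4) -> caps B=0 W=0
Move 9: B@(4,4) -> caps B=1 W=0
Move 10: W@(0,4) -> caps B=1 W=0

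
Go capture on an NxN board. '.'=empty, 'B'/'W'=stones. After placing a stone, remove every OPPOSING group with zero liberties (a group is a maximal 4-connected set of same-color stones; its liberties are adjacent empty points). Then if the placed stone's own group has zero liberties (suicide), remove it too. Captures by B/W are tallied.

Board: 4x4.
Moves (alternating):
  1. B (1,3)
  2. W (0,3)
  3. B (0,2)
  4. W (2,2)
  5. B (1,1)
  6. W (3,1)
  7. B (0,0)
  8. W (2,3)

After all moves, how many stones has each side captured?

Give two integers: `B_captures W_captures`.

Move 1: B@(1,3) -> caps B=0 W=0
Move 2: W@(0,3) -> caps B=0 W=0
Move 3: B@(0,2) -> caps B=1 W=0
Move 4: W@(2,2) -> caps B=1 W=0
Move 5: B@(1,1) -> caps B=1 W=0
Move 6: W@(3,1) -> caps B=1 W=0
Move 7: B@(0,0) -> caps B=1 W=0
Move 8: W@(2,3) -> caps B=1 W=0

Answer: 1 0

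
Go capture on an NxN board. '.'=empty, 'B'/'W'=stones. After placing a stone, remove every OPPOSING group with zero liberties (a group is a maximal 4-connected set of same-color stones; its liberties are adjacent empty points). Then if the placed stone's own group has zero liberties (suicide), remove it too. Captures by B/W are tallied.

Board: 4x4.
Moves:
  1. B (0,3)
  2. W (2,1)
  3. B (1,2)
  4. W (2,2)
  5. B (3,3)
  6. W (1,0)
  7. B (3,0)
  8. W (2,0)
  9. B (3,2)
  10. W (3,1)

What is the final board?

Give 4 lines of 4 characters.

Answer: ...B
W.B.
WWW.
.WBB

Derivation:
Move 1: B@(0,3) -> caps B=0 W=0
Move 2: W@(2,1) -> caps B=0 W=0
Move 3: B@(1,2) -> caps B=0 W=0
Move 4: W@(2,2) -> caps B=0 W=0
Move 5: B@(3,3) -> caps B=0 W=0
Move 6: W@(1,0) -> caps B=0 W=0
Move 7: B@(3,0) -> caps B=0 W=0
Move 8: W@(2,0) -> caps B=0 W=0
Move 9: B@(3,2) -> caps B=0 W=0
Move 10: W@(3,1) -> caps B=0 W=1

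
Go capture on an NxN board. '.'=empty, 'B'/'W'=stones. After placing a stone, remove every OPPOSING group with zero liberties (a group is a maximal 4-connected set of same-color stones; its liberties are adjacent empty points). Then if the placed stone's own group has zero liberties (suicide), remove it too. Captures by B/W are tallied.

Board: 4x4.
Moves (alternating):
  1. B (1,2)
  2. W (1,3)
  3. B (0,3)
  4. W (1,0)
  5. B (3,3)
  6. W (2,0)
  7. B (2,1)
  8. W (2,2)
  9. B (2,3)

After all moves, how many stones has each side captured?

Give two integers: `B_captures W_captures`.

Move 1: B@(1,2) -> caps B=0 W=0
Move 2: W@(1,3) -> caps B=0 W=0
Move 3: B@(0,3) -> caps B=0 W=0
Move 4: W@(1,0) -> caps B=0 W=0
Move 5: B@(3,3) -> caps B=0 W=0
Move 6: W@(2,0) -> caps B=0 W=0
Move 7: B@(2,1) -> caps B=0 W=0
Move 8: W@(2,2) -> caps B=0 W=0
Move 9: B@(2,3) -> caps B=1 W=0

Answer: 1 0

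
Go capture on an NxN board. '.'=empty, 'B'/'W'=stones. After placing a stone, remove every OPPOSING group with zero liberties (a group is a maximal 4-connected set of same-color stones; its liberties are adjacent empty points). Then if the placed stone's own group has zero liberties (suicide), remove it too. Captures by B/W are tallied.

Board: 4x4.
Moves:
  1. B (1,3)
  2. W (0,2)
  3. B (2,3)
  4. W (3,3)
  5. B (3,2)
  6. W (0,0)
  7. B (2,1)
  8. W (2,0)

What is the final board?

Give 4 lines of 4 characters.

Move 1: B@(1,3) -> caps B=0 W=0
Move 2: W@(0,2) -> caps B=0 W=0
Move 3: B@(2,3) -> caps B=0 W=0
Move 4: W@(3,3) -> caps B=0 W=0
Move 5: B@(3,2) -> caps B=1 W=0
Move 6: W@(0,0) -> caps B=1 W=0
Move 7: B@(2,1) -> caps B=1 W=0
Move 8: W@(2,0) -> caps B=1 W=0

Answer: W.W.
...B
WB.B
..B.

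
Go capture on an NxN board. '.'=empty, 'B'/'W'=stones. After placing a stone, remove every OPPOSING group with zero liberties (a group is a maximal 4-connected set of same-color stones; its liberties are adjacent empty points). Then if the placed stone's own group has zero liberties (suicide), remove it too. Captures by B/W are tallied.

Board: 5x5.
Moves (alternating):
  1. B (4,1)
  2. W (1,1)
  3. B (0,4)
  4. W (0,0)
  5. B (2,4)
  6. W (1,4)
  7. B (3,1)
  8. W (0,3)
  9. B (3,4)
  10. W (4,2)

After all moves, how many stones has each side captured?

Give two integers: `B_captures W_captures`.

Answer: 0 1

Derivation:
Move 1: B@(4,1) -> caps B=0 W=0
Move 2: W@(1,1) -> caps B=0 W=0
Move 3: B@(0,4) -> caps B=0 W=0
Move 4: W@(0,0) -> caps B=0 W=0
Move 5: B@(2,4) -> caps B=0 W=0
Move 6: W@(1,4) -> caps B=0 W=0
Move 7: B@(3,1) -> caps B=0 W=0
Move 8: W@(0,3) -> caps B=0 W=1
Move 9: B@(3,4) -> caps B=0 W=1
Move 10: W@(4,2) -> caps B=0 W=1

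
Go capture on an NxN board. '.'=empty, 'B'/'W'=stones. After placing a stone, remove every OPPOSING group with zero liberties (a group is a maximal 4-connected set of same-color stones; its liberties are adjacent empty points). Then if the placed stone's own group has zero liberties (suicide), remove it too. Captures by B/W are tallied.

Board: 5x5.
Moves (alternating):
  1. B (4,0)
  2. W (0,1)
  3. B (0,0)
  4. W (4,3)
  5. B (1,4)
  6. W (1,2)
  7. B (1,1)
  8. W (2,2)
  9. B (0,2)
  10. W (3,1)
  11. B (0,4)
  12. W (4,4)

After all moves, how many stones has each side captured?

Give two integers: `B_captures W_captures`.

Answer: 1 0

Derivation:
Move 1: B@(4,0) -> caps B=0 W=0
Move 2: W@(0,1) -> caps B=0 W=0
Move 3: B@(0,0) -> caps B=0 W=0
Move 4: W@(4,3) -> caps B=0 W=0
Move 5: B@(1,4) -> caps B=0 W=0
Move 6: W@(1,2) -> caps B=0 W=0
Move 7: B@(1,1) -> caps B=0 W=0
Move 8: W@(2,2) -> caps B=0 W=0
Move 9: B@(0,2) -> caps B=1 W=0
Move 10: W@(3,1) -> caps B=1 W=0
Move 11: B@(0,4) -> caps B=1 W=0
Move 12: W@(4,4) -> caps B=1 W=0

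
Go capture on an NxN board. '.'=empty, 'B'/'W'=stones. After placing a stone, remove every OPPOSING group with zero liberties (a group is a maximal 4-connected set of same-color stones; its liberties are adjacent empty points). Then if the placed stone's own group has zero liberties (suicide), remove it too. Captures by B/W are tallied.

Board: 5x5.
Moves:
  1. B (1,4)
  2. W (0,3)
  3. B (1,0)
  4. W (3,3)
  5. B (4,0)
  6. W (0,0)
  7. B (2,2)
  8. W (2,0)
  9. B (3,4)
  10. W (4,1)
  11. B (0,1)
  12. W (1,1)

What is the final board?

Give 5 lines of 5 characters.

Move 1: B@(1,4) -> caps B=0 W=0
Move 2: W@(0,3) -> caps B=0 W=0
Move 3: B@(1,0) -> caps B=0 W=0
Move 4: W@(3,3) -> caps B=0 W=0
Move 5: B@(4,0) -> caps B=0 W=0
Move 6: W@(0,0) -> caps B=0 W=0
Move 7: B@(2,2) -> caps B=0 W=0
Move 8: W@(2,0) -> caps B=0 W=0
Move 9: B@(3,4) -> caps B=0 W=0
Move 10: W@(4,1) -> caps B=0 W=0
Move 11: B@(0,1) -> caps B=1 W=0
Move 12: W@(1,1) -> caps B=1 W=0

Answer: .B.W.
BW..B
W.B..
...WB
BW...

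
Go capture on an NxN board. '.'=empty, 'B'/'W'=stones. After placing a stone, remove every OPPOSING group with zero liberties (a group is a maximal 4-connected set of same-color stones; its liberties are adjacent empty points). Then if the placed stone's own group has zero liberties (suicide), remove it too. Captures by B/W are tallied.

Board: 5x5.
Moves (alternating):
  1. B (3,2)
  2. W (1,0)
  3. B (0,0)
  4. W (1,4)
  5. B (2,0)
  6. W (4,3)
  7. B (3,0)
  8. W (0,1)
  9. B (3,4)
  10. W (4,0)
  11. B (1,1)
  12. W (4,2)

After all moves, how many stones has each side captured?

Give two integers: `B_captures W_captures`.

Move 1: B@(3,2) -> caps B=0 W=0
Move 2: W@(1,0) -> caps B=0 W=0
Move 3: B@(0,0) -> caps B=0 W=0
Move 4: W@(1,4) -> caps B=0 W=0
Move 5: B@(2,0) -> caps B=0 W=0
Move 6: W@(4,3) -> caps B=0 W=0
Move 7: B@(3,0) -> caps B=0 W=0
Move 8: W@(0,1) -> caps B=0 W=1
Move 9: B@(3,4) -> caps B=0 W=1
Move 10: W@(4,0) -> caps B=0 W=1
Move 11: B@(1,1) -> caps B=0 W=1
Move 12: W@(4,2) -> caps B=0 W=1

Answer: 0 1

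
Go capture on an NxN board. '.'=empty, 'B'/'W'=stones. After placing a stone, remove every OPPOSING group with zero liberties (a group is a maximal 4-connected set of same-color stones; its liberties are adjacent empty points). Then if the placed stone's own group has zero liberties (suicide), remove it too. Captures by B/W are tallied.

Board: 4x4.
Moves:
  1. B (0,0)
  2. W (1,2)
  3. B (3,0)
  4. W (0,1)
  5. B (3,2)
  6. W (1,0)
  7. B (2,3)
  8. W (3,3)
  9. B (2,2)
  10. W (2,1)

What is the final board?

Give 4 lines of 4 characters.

Answer: .W..
W.W.
.WBB
B.B.

Derivation:
Move 1: B@(0,0) -> caps B=0 W=0
Move 2: W@(1,2) -> caps B=0 W=0
Move 3: B@(3,0) -> caps B=0 W=0
Move 4: W@(0,1) -> caps B=0 W=0
Move 5: B@(3,2) -> caps B=0 W=0
Move 6: W@(1,0) -> caps B=0 W=1
Move 7: B@(2,3) -> caps B=0 W=1
Move 8: W@(3,3) -> caps B=0 W=1
Move 9: B@(2,2) -> caps B=0 W=1
Move 10: W@(2,1) -> caps B=0 W=1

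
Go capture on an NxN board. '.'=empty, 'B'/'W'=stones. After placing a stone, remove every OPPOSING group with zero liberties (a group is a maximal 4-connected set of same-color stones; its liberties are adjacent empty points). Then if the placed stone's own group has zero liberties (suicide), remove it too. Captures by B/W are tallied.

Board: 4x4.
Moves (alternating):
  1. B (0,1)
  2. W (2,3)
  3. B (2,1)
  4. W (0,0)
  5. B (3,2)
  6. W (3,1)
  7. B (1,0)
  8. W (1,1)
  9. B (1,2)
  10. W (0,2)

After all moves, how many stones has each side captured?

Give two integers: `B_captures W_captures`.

Answer: 2 0

Derivation:
Move 1: B@(0,1) -> caps B=0 W=0
Move 2: W@(2,3) -> caps B=0 W=0
Move 3: B@(2,1) -> caps B=0 W=0
Move 4: W@(0,0) -> caps B=0 W=0
Move 5: B@(3,2) -> caps B=0 W=0
Move 6: W@(3,1) -> caps B=0 W=0
Move 7: B@(1,0) -> caps B=1 W=0
Move 8: W@(1,1) -> caps B=1 W=0
Move 9: B@(1,2) -> caps B=2 W=0
Move 10: W@(0,2) -> caps B=2 W=0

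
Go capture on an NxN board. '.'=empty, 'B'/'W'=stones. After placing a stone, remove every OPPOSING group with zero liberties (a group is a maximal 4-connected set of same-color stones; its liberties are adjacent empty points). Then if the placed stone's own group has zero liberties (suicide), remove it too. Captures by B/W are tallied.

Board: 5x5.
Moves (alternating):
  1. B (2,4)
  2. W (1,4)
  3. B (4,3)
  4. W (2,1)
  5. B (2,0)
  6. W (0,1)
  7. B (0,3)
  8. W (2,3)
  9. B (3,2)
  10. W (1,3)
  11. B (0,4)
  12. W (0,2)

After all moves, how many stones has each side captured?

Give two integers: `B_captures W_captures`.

Move 1: B@(2,4) -> caps B=0 W=0
Move 2: W@(1,4) -> caps B=0 W=0
Move 3: B@(4,3) -> caps B=0 W=0
Move 4: W@(2,1) -> caps B=0 W=0
Move 5: B@(2,0) -> caps B=0 W=0
Move 6: W@(0,1) -> caps B=0 W=0
Move 7: B@(0,3) -> caps B=0 W=0
Move 8: W@(2,3) -> caps B=0 W=0
Move 9: B@(3,2) -> caps B=0 W=0
Move 10: W@(1,3) -> caps B=0 W=0
Move 11: B@(0,4) -> caps B=0 W=0
Move 12: W@(0,2) -> caps B=0 W=2

Answer: 0 2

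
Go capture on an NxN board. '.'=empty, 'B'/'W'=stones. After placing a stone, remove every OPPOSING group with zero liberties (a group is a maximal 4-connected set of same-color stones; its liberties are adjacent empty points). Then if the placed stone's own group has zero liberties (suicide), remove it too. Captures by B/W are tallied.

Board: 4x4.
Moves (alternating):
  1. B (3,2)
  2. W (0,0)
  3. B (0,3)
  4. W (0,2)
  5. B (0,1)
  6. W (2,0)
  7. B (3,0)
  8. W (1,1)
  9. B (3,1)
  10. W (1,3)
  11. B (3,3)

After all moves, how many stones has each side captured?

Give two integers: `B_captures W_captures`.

Move 1: B@(3,2) -> caps B=0 W=0
Move 2: W@(0,0) -> caps B=0 W=0
Move 3: B@(0,3) -> caps B=0 W=0
Move 4: W@(0,2) -> caps B=0 W=0
Move 5: B@(0,1) -> caps B=0 W=0
Move 6: W@(2,0) -> caps B=0 W=0
Move 7: B@(3,0) -> caps B=0 W=0
Move 8: W@(1,1) -> caps B=0 W=1
Move 9: B@(3,1) -> caps B=0 W=1
Move 10: W@(1,3) -> caps B=0 W=2
Move 11: B@(3,3) -> caps B=0 W=2

Answer: 0 2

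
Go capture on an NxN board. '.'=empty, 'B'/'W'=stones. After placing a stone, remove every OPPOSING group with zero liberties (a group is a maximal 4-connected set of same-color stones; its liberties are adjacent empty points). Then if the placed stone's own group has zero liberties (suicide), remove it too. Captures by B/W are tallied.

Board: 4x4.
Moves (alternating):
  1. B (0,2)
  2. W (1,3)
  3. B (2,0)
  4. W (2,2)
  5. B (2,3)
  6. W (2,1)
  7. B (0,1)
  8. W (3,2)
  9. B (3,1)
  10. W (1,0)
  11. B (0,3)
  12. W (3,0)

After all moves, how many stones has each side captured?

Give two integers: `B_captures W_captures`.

Move 1: B@(0,2) -> caps B=0 W=0
Move 2: W@(1,3) -> caps B=0 W=0
Move 3: B@(2,0) -> caps B=0 W=0
Move 4: W@(2,2) -> caps B=0 W=0
Move 5: B@(2,3) -> caps B=0 W=0
Move 6: W@(2,1) -> caps B=0 W=0
Move 7: B@(0,1) -> caps B=0 W=0
Move 8: W@(3,2) -> caps B=0 W=0
Move 9: B@(3,1) -> caps B=0 W=0
Move 10: W@(1,0) -> caps B=0 W=0
Move 11: B@(0,3) -> caps B=0 W=0
Move 12: W@(3,0) -> caps B=0 W=2

Answer: 0 2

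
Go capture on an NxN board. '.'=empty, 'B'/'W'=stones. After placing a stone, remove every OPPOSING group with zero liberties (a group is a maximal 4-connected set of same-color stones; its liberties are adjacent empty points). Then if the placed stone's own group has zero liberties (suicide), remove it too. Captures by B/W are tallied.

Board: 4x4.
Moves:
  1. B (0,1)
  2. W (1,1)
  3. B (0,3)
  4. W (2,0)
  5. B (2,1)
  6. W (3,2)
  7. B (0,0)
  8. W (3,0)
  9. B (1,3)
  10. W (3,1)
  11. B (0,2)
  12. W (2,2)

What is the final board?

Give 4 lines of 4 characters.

Move 1: B@(0,1) -> caps B=0 W=0
Move 2: W@(1,1) -> caps B=0 W=0
Move 3: B@(0,3) -> caps B=0 W=0
Move 4: W@(2,0) -> caps B=0 W=0
Move 5: B@(2,1) -> caps B=0 W=0
Move 6: W@(3,2) -> caps B=0 W=0
Move 7: B@(0,0) -> caps B=0 W=0
Move 8: W@(3,0) -> caps B=0 W=0
Move 9: B@(1,3) -> caps B=0 W=0
Move 10: W@(3,1) -> caps B=0 W=0
Move 11: B@(0,2) -> caps B=0 W=0
Move 12: W@(2,2) -> caps B=0 W=1

Answer: BBBB
.W.B
W.W.
WWW.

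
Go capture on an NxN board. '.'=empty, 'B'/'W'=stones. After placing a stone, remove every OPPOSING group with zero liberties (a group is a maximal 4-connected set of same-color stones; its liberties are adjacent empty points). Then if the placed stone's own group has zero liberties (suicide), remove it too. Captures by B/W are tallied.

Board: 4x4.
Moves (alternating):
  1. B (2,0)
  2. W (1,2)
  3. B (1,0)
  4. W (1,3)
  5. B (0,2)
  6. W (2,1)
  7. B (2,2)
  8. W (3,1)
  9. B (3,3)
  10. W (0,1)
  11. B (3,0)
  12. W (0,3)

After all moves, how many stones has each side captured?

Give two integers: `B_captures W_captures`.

Answer: 0 1

Derivation:
Move 1: B@(2,0) -> caps B=0 W=0
Move 2: W@(1,2) -> caps B=0 W=0
Move 3: B@(1,0) -> caps B=0 W=0
Move 4: W@(1,3) -> caps B=0 W=0
Move 5: B@(0,2) -> caps B=0 W=0
Move 6: W@(2,1) -> caps B=0 W=0
Move 7: B@(2,2) -> caps B=0 W=0
Move 8: W@(3,1) -> caps B=0 W=0
Move 9: B@(3,3) -> caps B=0 W=0
Move 10: W@(0,1) -> caps B=0 W=0
Move 11: B@(3,0) -> caps B=0 W=0
Move 12: W@(0,3) -> caps B=0 W=1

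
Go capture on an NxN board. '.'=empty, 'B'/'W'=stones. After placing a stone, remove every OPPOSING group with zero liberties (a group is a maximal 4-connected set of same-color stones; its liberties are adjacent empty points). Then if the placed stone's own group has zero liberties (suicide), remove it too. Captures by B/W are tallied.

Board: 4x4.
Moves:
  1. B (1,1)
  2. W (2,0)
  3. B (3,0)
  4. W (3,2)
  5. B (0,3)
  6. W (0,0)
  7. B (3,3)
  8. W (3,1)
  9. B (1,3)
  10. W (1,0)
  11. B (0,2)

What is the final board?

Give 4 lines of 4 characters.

Move 1: B@(1,1) -> caps B=0 W=0
Move 2: W@(2,0) -> caps B=0 W=0
Move 3: B@(3,0) -> caps B=0 W=0
Move 4: W@(3,2) -> caps B=0 W=0
Move 5: B@(0,3) -> caps B=0 W=0
Move 6: W@(0,0) -> caps B=0 W=0
Move 7: B@(3,3) -> caps B=0 W=0
Move 8: W@(3,1) -> caps B=0 W=1
Move 9: B@(1,3) -> caps B=0 W=1
Move 10: W@(1,0) -> caps B=0 W=1
Move 11: B@(0,2) -> caps B=0 W=1

Answer: W.BB
WB.B
W...
.WWB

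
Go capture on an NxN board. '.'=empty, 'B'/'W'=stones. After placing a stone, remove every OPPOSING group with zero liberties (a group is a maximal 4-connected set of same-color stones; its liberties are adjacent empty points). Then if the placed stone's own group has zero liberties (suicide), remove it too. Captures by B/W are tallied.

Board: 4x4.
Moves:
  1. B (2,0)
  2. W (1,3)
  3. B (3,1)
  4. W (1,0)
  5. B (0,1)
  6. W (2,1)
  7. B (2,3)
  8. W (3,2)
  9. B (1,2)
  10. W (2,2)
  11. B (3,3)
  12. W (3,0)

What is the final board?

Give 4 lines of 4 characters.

Answer: .B..
W.BW
.WW.
W.W.

Derivation:
Move 1: B@(2,0) -> caps B=0 W=0
Move 2: W@(1,3) -> caps B=0 W=0
Move 3: B@(3,1) -> caps B=0 W=0
Move 4: W@(1,0) -> caps B=0 W=0
Move 5: B@(0,1) -> caps B=0 W=0
Move 6: W@(2,1) -> caps B=0 W=0
Move 7: B@(2,3) -> caps B=0 W=0
Move 8: W@(3,2) -> caps B=0 W=0
Move 9: B@(1,2) -> caps B=0 W=0
Move 10: W@(2,2) -> caps B=0 W=0
Move 11: B@(3,3) -> caps B=0 W=0
Move 12: W@(3,0) -> caps B=0 W=2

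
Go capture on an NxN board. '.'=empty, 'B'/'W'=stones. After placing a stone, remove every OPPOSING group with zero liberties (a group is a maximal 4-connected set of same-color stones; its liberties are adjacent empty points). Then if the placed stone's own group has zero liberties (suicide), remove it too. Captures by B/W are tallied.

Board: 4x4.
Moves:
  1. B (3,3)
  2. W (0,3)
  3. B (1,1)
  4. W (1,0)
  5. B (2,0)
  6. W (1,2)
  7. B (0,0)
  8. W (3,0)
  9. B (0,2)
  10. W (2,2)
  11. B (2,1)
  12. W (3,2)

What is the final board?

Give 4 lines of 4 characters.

Answer: B.BW
.BW.
BBW.
W.WB

Derivation:
Move 1: B@(3,3) -> caps B=0 W=0
Move 2: W@(0,3) -> caps B=0 W=0
Move 3: B@(1,1) -> caps B=0 W=0
Move 4: W@(1,0) -> caps B=0 W=0
Move 5: B@(2,0) -> caps B=0 W=0
Move 6: W@(1,2) -> caps B=0 W=0
Move 7: B@(0,0) -> caps B=1 W=0
Move 8: W@(3,0) -> caps B=1 W=0
Move 9: B@(0,2) -> caps B=1 W=0
Move 10: W@(2,2) -> caps B=1 W=0
Move 11: B@(2,1) -> caps B=1 W=0
Move 12: W@(3,2) -> caps B=1 W=0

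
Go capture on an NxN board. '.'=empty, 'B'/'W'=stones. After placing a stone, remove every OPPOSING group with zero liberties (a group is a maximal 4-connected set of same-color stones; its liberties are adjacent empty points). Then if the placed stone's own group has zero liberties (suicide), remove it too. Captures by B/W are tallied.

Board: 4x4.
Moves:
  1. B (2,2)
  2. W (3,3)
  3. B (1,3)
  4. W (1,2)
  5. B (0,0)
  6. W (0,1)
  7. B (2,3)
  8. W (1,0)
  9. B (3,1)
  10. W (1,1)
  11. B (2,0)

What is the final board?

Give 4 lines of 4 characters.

Answer: .W..
WWWB
B.BB
.B.W

Derivation:
Move 1: B@(2,2) -> caps B=0 W=0
Move 2: W@(3,3) -> caps B=0 W=0
Move 3: B@(1,3) -> caps B=0 W=0
Move 4: W@(1,2) -> caps B=0 W=0
Move 5: B@(0,0) -> caps B=0 W=0
Move 6: W@(0,1) -> caps B=0 W=0
Move 7: B@(2,3) -> caps B=0 W=0
Move 8: W@(1,0) -> caps B=0 W=1
Move 9: B@(3,1) -> caps B=0 W=1
Move 10: W@(1,1) -> caps B=0 W=1
Move 11: B@(2,0) -> caps B=0 W=1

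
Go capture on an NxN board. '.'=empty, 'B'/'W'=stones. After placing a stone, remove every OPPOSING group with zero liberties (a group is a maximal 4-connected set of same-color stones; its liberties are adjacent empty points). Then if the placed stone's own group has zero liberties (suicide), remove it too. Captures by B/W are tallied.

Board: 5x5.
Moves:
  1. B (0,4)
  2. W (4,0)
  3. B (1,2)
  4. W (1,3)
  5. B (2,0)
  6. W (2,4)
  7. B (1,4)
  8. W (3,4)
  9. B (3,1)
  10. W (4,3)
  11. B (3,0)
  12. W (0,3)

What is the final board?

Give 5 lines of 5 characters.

Move 1: B@(0,4) -> caps B=0 W=0
Move 2: W@(4,0) -> caps B=0 W=0
Move 3: B@(1,2) -> caps B=0 W=0
Move 4: W@(1,3) -> caps B=0 W=0
Move 5: B@(2,0) -> caps B=0 W=0
Move 6: W@(2,4) -> caps B=0 W=0
Move 7: B@(1,4) -> caps B=0 W=0
Move 8: W@(3,4) -> caps B=0 W=0
Move 9: B@(3,1) -> caps B=0 W=0
Move 10: W@(4,3) -> caps B=0 W=0
Move 11: B@(3,0) -> caps B=0 W=0
Move 12: W@(0,3) -> caps B=0 W=2

Answer: ...W.
..BW.
B...W
BB..W
W..W.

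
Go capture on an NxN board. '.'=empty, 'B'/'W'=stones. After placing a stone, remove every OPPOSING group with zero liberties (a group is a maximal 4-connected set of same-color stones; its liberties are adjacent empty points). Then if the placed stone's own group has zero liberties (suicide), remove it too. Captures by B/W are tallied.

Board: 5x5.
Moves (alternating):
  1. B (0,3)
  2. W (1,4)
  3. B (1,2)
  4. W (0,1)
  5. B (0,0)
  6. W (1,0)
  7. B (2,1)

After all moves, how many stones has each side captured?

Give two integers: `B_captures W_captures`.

Move 1: B@(0,3) -> caps B=0 W=0
Move 2: W@(1,4) -> caps B=0 W=0
Move 3: B@(1,2) -> caps B=0 W=0
Move 4: W@(0,1) -> caps B=0 W=0
Move 5: B@(0,0) -> caps B=0 W=0
Move 6: W@(1,0) -> caps B=0 W=1
Move 7: B@(2,1) -> caps B=0 W=1

Answer: 0 1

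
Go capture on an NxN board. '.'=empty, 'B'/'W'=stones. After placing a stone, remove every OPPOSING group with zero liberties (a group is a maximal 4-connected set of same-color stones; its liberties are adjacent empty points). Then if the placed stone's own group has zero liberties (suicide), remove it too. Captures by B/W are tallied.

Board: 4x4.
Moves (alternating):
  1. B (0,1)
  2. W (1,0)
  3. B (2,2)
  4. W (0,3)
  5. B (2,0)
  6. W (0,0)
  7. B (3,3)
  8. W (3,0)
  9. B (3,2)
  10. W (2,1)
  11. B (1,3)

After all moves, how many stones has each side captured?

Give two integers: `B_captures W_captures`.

Move 1: B@(0,1) -> caps B=0 W=0
Move 2: W@(1,0) -> caps B=0 W=0
Move 3: B@(2,2) -> caps B=0 W=0
Move 4: W@(0,3) -> caps B=0 W=0
Move 5: B@(2,0) -> caps B=0 W=0
Move 6: W@(0,0) -> caps B=0 W=0
Move 7: B@(3,3) -> caps B=0 W=0
Move 8: W@(3,0) -> caps B=0 W=0
Move 9: B@(3,2) -> caps B=0 W=0
Move 10: W@(2,1) -> caps B=0 W=1
Move 11: B@(1,3) -> caps B=0 W=1

Answer: 0 1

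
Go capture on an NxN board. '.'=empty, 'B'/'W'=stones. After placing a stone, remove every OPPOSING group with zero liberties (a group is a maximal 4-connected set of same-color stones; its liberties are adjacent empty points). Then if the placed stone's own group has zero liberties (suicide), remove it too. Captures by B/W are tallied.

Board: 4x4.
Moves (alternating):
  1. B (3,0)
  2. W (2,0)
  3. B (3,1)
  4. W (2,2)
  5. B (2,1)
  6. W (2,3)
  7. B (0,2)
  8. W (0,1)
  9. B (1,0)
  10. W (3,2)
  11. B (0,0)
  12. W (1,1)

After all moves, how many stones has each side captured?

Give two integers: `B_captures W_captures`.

Move 1: B@(3,0) -> caps B=0 W=0
Move 2: W@(2,0) -> caps B=0 W=0
Move 3: B@(3,1) -> caps B=0 W=0
Move 4: W@(2,2) -> caps B=0 W=0
Move 5: B@(2,1) -> caps B=0 W=0
Move 6: W@(2,3) -> caps B=0 W=0
Move 7: B@(0,2) -> caps B=0 W=0
Move 8: W@(0,1) -> caps B=0 W=0
Move 9: B@(1,0) -> caps B=1 W=0
Move 10: W@(3,2) -> caps B=1 W=0
Move 11: B@(0,0) -> caps B=1 W=0
Move 12: W@(1,1) -> caps B=1 W=0

Answer: 1 0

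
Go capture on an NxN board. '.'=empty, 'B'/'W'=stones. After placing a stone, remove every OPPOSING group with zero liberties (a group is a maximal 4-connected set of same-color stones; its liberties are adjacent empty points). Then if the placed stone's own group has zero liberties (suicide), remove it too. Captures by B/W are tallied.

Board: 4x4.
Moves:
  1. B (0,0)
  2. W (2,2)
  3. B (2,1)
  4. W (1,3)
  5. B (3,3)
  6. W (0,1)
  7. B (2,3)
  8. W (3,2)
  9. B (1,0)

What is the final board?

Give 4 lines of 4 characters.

Move 1: B@(0,0) -> caps B=0 W=0
Move 2: W@(2,2) -> caps B=0 W=0
Move 3: B@(2,1) -> caps B=0 W=0
Move 4: W@(1,3) -> caps B=0 W=0
Move 5: B@(3,3) -> caps B=0 W=0
Move 6: W@(0,1) -> caps B=0 W=0
Move 7: B@(2,3) -> caps B=0 W=0
Move 8: W@(3,2) -> caps B=0 W=2
Move 9: B@(1,0) -> caps B=0 W=2

Answer: BW..
B..W
.BW.
..W.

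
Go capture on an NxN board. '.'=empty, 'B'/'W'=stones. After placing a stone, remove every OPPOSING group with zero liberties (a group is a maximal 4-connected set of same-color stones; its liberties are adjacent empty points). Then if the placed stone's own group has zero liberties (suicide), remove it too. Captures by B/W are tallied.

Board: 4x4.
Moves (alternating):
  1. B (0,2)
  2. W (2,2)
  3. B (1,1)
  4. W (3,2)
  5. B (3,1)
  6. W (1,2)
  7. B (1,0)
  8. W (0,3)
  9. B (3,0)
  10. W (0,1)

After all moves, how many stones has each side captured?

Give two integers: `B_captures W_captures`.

Move 1: B@(0,2) -> caps B=0 W=0
Move 2: W@(2,2) -> caps B=0 W=0
Move 3: B@(1,1) -> caps B=0 W=0
Move 4: W@(3,2) -> caps B=0 W=0
Move 5: B@(3,1) -> caps B=0 W=0
Move 6: W@(1,2) -> caps B=0 W=0
Move 7: B@(1,0) -> caps B=0 W=0
Move 8: W@(0,3) -> caps B=0 W=0
Move 9: B@(3,0) -> caps B=0 W=0
Move 10: W@(0,1) -> caps B=0 W=1

Answer: 0 1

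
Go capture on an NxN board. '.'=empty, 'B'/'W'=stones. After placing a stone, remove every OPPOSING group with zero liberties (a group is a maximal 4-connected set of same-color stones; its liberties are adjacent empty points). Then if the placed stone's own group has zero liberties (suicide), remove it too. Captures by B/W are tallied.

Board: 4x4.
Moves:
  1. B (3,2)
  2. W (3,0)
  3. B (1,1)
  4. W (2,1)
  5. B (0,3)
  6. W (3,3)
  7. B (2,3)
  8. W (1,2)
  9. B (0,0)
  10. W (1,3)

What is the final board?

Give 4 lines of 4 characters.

Answer: B..B
.BWW
.W.B
W.B.

Derivation:
Move 1: B@(3,2) -> caps B=0 W=0
Move 2: W@(3,0) -> caps B=0 W=0
Move 3: B@(1,1) -> caps B=0 W=0
Move 4: W@(2,1) -> caps B=0 W=0
Move 5: B@(0,3) -> caps B=0 W=0
Move 6: W@(3,3) -> caps B=0 W=0
Move 7: B@(2,3) -> caps B=1 W=0
Move 8: W@(1,2) -> caps B=1 W=0
Move 9: B@(0,0) -> caps B=1 W=0
Move 10: W@(1,3) -> caps B=1 W=0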